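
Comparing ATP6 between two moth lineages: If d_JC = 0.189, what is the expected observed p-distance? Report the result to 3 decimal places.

0.167

p = (3/4)(1 − e^(−4d/3)) = 0.75 × (1 − e^(-0.252)) = 0.75 × (1 − 0.777245) = 0.167066.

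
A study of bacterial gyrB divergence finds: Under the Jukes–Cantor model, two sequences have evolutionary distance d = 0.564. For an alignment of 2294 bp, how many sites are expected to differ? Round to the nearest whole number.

Invert JC69: p = (3/4)(1 − e^(−4d/3)) = 0.75 × (1 − e^(-0.752)) = 0.75 × (1 − 0.471423) = 0.396433.
Expected differing sites = pL ≈ 0.396433 × 2294 = 909.417302 ≈ 909.

909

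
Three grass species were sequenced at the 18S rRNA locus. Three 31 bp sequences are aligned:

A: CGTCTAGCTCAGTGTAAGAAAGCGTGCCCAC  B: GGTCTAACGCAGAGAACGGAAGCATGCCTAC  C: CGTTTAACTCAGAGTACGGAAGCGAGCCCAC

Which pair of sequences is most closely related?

A and C

A–B: 9/31 differ, p = 0.290, d = 0.367.
A–C: 6/31 differ, p = 0.194, d = 0.224.
B–C: 7/31 differ, p = 0.226, d = 0.269.
The smallest distance is between A and C.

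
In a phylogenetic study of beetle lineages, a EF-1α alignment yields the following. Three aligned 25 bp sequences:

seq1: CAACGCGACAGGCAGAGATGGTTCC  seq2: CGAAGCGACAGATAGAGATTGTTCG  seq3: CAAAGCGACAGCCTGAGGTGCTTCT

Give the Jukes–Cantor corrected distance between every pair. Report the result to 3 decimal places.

seq1–seq2: 6/25 sites differ → p = 0.24, d = −0.75 ln(1 − 0.32) = 0.289247 ≈ 0.289.
seq1–seq3: 6/25 sites differ → p = 0.24, d = −0.75 ln(1 − 0.32) = 0.289247 ≈ 0.289.
seq2–seq3: 8/25 sites differ → p = 0.32, d = −0.75 ln(1 − 0.426667) = 0.417216 ≈ 0.417.

d(seq1,seq2) = 0.289, d(seq1,seq3) = 0.289, d(seq2,seq3) = 0.417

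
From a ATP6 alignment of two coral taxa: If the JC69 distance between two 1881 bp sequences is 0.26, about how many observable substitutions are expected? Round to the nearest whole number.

Invert JC69: p = (3/4)(1 − e^(−4d/3)) = 0.75 × (1 − e^(-0.346667)) = 0.75 × (1 − 0.707041) = 0.219719.
Expected differing sites = pL ≈ 0.219719 × 1881 = 413.291439 ≈ 413.

413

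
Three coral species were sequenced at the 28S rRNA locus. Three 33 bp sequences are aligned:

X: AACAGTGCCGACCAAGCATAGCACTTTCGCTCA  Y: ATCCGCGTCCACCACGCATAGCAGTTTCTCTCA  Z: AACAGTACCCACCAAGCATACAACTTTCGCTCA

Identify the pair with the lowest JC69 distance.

X–Y: 8/33 differ, p = 0.242, d = 0.293.
X–Z: 4/33 differ, p = 0.121, d = 0.132.
Y–Z: 10/33 differ, p = 0.303, d = 0.388.
The smallest distance is between X and Z.

X and Z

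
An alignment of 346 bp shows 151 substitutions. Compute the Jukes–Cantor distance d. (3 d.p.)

0.654

p = 151/346 ≈ 0.436416.
d = −(3/4) ln(1 − 4p/3) = −0.75 ln(1 − 0.581888) = −0.75 ln(0.418112)
  = −0.75 × (-0.872006) = 0.654005 substitutions/site.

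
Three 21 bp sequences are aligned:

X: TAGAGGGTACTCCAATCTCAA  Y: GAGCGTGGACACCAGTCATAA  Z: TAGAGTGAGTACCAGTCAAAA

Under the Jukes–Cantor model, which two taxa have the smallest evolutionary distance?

Y and Z

X–Y: 8/21 differ, p = 0.381, d = 0.532.
X–Z: 8/21 differ, p = 0.381, d = 0.532.
Y–Z: 6/21 differ, p = 0.286, d = 0.360.
The smallest distance is between Y and Z.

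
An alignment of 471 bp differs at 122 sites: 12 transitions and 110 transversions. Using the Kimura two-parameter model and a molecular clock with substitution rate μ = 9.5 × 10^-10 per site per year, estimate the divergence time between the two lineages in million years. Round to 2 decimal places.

170.92

P = 12/471 ≈ 0.025478 and Q = 110/471 ≈ 0.233546.
Under the Kimura two-parameter model, d = −½ ln(1 − 2P − Q) − ¼ ln(1 − 2Q).
1 − 2P − Q = 0.715498, giving −½ ln(0.715498) = 0.167388.
1 − 2Q = 0.532908, giving −¼ ln(0.532908) = 0.157352.
d = 0.167388 + 0.157352 = 0.324740.
Under a molecular clock d = 2μt, so t = d/(2μ) = 0.324740 / (2 × 9.5 × 10^-10) = 170.92 million years.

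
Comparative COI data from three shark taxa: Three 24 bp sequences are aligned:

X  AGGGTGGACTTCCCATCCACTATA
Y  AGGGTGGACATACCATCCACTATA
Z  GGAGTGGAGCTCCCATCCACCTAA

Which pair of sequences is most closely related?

X and Y

X–Y: 2/24 differ, p = 0.083, d = 0.088.
X–Z: 7/24 differ, p = 0.292, d = 0.369.
Y–Z: 8/24 differ, p = 0.333, d = 0.441.
The smallest distance is between X and Y.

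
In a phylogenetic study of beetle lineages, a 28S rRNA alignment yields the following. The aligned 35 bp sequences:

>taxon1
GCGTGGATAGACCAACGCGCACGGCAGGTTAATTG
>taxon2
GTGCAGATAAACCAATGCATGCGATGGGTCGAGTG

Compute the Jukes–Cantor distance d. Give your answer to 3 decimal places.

The sequences differ at 14 of 35 sites, so p = 14/35 = 0.4.
d = −(3/4) ln(1 − 4p/3) = −0.75 ln(1 − 0.533333) = −0.75 ln(0.466667)
  = −0.75 × (-0.762139) = 0.571604 substitutions/site.

0.572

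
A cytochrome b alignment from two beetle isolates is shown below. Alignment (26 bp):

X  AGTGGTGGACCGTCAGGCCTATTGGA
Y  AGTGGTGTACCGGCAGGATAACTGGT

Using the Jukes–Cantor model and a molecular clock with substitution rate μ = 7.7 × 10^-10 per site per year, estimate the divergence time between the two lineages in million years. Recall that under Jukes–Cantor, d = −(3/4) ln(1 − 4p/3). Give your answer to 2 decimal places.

216.57

The sequences differ at 7 of 26 sites (8, 13, 18, 19, 20, 22, 26), so p = 7/26 ≈ 0.269231.
d = −(3/4) ln(1 − 4p/3) = −0.75 ln(1 − 0.358975) = −0.75 ln(0.641025)
  = −0.75 × (-0.444687) = 0.333515 substitutions/site.
Under a molecular clock d = 2μt, so t = d/(2μ) = 0.333515 / (2 × 7.7 × 10^-10) = 216.57 million years.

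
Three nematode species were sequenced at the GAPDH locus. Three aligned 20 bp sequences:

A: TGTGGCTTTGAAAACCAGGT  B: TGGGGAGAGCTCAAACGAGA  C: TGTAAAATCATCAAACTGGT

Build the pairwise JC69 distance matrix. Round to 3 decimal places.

d(A,B) = 1.207, d(A,C) = 0.824, d(B,C) = 0.824

A–B: 12/20 sites differ → p = 0.6, d = −0.75 ln(1 − 0.8) = 1.207078 ≈ 1.207.
A–C: 10/20 sites differ → p = 0.5, d = −0.75 ln(1 − 0.666667) = 0.823960 ≈ 0.824.
B–C: 10/20 sites differ → p = 0.5, d = −0.75 ln(1 − 0.666667) = 0.823960 ≈ 0.824.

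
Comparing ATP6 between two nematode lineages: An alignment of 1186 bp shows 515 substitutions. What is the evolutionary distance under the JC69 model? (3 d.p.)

0.649

p = 515/1186 ≈ 0.434233.
d = −(3/4) ln(1 − 4p/3) = −0.75 ln(1 − 0.578977) = −0.75 ln(0.421023)
  = −0.75 × (-0.865068) = 0.648801 substitutions/site.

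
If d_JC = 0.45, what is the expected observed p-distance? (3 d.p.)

0.338

p = (3/4)(1 − e^(−4d/3)) = 0.75 × (1 − e^(-0.6)) = 0.75 × (1 − 0.548812) = 0.338391.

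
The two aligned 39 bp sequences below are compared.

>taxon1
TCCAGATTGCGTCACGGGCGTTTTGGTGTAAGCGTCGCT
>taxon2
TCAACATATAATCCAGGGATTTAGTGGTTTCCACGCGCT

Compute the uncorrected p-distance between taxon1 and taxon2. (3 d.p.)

0.538

The sequences differ at 21 of 39 positions.
p = 21/39 = 0.538461… ≈ 0.538 (to 3 d.p.).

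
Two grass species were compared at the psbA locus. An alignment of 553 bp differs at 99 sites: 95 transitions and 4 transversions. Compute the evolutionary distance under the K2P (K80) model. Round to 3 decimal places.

P = 95/553 ≈ 0.17179 and Q = 4/553 ≈ 0.007233.
Under the Kimura two-parameter model, d = −½ ln(1 − 2P − Q) − ¼ ln(1 − 2Q).
1 − 2P − Q = 0.649187, giving −½ ln(0.649187) = 0.216017.
1 − 2Q = 0.985534, giving −¼ ln(0.985534) = 0.003643.
d = 0.216017 + 0.003643 = 0.219660.

0.220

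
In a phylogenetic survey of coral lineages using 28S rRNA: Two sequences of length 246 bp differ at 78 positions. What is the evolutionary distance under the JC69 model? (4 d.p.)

0.4121

p = 78/246 ≈ 0.317073.
d = −(3/4) ln(1 − 4p/3) = −0.75 ln(1 − 0.422764) = −0.75 ln(0.577236)
  = −0.75 × (-0.549504) = 0.412128 substitutions/site.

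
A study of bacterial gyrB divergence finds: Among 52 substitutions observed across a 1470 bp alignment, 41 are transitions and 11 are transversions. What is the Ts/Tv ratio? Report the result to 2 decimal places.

3.73

R = 41/11 = 3.727272… ≈ 3.73 (to 2 d.p.).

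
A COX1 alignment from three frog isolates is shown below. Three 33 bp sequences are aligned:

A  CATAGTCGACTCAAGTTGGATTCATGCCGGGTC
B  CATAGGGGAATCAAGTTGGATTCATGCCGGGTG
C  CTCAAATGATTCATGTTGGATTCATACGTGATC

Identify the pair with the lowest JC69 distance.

A–B: 4/33 differ, p = 0.121, d = 0.132.
A–C: 11/33 differ, p = 0.333, d = 0.441.
B–C: 12/33 differ, p = 0.364, d = 0.497.
The smallest distance is between A and B.

A and B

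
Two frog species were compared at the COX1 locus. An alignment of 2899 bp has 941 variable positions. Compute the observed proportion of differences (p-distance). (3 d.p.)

p = 941/2899 = 0.324594… ≈ 0.325 (to 3 d.p.).

0.325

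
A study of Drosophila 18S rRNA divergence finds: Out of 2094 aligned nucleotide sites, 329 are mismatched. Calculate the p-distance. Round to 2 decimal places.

p = 329/2094 = 0.157115… ≈ 0.16 (to 2 d.p.).

0.16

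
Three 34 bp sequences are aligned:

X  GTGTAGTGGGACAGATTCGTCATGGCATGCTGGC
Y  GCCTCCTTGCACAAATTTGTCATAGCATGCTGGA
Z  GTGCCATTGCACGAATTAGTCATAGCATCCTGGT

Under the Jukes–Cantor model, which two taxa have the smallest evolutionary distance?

X–Y: 10/34 differ, p = 0.294, d = 0.373.
X–Z: 11/34 differ, p = 0.324, d = 0.423.
Y–Z: 8/34 differ, p = 0.235, d = 0.282.
The smallest distance is between Y and Z.

Y and Z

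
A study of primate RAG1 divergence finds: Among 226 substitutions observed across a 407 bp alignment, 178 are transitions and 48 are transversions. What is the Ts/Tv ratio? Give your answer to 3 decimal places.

R = 178/48 = 3.708333… ≈ 3.708 (to 3 d.p.).

3.708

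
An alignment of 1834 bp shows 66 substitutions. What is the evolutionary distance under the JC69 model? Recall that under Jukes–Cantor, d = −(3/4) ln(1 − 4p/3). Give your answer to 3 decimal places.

p = 66/1834 ≈ 0.035987.
d = −(3/4) ln(1 − 4p/3) = −0.75 ln(1 − 0.047983) = −0.75 ln(0.952017)
  = −0.75 × (-0.049172) = 0.036879 substitutions/site.

0.037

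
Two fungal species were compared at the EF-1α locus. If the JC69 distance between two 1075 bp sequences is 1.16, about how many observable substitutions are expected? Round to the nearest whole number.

Invert JC69: p = (3/4)(1 − e^(−4d/3)) = 0.75 × (1 − e^(-1.546667)) = 0.75 × (1 − 0.212957) = 0.590282.
Expected differing sites = pL ≈ 0.590282 × 1075 = 634.55315 ≈ 635.

635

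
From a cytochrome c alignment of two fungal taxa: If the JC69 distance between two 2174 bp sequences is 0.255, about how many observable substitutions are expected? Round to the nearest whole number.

470

Invert JC69: p = (3/4)(1 − e^(−4d/3)) = 0.75 × (1 − e^(-0.34)) = 0.75 × (1 − 0.711770) = 0.216173.
Expected differing sites = pL ≈ 0.216173 × 2174 = 469.960102 ≈ 470.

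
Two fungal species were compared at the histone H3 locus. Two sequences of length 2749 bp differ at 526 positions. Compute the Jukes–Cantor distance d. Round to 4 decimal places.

0.2209

p = 526/2749 ≈ 0.191342.
d = −(3/4) ln(1 − 4p/3) = −0.75 ln(1 − 0.255123) = −0.75 ln(0.744877)
  = −0.75 × (-0.294536) = 0.220902 substitutions/site.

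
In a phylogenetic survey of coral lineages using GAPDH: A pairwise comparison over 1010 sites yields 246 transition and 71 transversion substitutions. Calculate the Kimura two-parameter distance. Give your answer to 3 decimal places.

P = 246/1010 ≈ 0.243564 and Q = 71/1010 ≈ 0.070297.
Under the Kimura two-parameter model, d = −½ ln(1 − 2P − Q) − ¼ ln(1 − 2Q).
1 − 2P − Q = 0.442575, giving −½ ln(0.442575) = 0.407573.
1 − 2Q = 0.859406, giving −¼ ln(0.859406) = 0.037878.
d = 0.407573 + 0.037878 = 0.445451.

0.445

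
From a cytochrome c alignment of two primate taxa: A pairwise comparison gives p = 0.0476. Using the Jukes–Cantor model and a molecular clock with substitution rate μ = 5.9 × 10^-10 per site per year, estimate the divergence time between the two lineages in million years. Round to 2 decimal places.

d = −(3/4) ln(1 − 4p/3) = −0.75 ln(1 − 0.063467) = −0.75 ln(0.936533)
  = −0.75 × (-0.065571) = 0.049178 substitutions/site.
Under a molecular clock d = 2μt, so t = d/(2μ) = 0.049178 / (2 × 5.9 × 10^-10) = 41.68 million years.

41.68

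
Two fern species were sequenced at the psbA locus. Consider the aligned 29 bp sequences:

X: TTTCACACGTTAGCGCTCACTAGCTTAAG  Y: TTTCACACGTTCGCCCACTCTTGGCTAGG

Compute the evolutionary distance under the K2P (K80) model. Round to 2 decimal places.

Of 29 sites, 2 differences are transitions and 6 are transversions, so P = 2/29 ≈ 0.068966 and Q = 6/29 ≈ 0.206897.
Under the Kimura two-parameter model, d = −½ ln(1 − 2P − Q) − ¼ ln(1 − 2Q).
1 − 2P − Q = 0.655171, giving −½ ln(0.655171) = 0.211430.
1 − 2Q = 0.586206, giving −¼ ln(0.586206) = 0.133521.
d = 0.211430 + 0.133521 = 0.344951.

0.34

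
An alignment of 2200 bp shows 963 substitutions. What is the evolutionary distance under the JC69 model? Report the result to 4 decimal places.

0.6571

p = 963/2200 ≈ 0.437727.
d = −(3/4) ln(1 − 4p/3) = −0.75 ln(1 − 0.583636) = −0.75 ln(0.416364)
  = −0.75 × (-0.876195) = 0.657146 substitutions/site.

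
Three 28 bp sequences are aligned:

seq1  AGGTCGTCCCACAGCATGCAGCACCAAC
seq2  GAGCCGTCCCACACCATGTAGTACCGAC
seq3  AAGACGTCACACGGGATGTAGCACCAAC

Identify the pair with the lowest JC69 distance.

seq1–seq2: 7/28 differ, p = 0.250, d = 0.304.
seq1–seq3: 6/28 differ, p = 0.214, d = 0.252.
seq2–seq3: 8/28 differ, p = 0.286, d = 0.360.
The smallest distance is between seq1 and seq3.

seq1 and seq3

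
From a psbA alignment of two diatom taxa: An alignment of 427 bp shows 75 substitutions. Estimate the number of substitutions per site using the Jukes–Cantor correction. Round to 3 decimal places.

p = 75/427 ≈ 0.175644.
d = −(3/4) ln(1 − 4p/3) = −0.75 ln(1 − 0.234192) = −0.75 ln(0.765808)
  = −0.75 × (-0.266824) = 0.200118 substitutions/site.

0.200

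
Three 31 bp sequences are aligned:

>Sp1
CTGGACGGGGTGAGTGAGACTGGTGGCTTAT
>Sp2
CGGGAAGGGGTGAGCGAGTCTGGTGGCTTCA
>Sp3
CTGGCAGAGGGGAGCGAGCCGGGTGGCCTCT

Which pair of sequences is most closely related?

Sp1 and Sp2

Sp1–Sp2: 6/31 differ, p = 0.194, d = 0.224.
Sp1–Sp3: 9/31 differ, p = 0.290, d = 0.367.
Sp2–Sp3: 8/31 differ, p = 0.258, d = 0.316.
The smallest distance is between Sp1 and Sp2.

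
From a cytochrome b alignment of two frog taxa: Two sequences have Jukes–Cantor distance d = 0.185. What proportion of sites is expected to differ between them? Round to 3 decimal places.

0.164

p = (3/4)(1 − e^(−4d/3)) = 0.75 × (1 − e^(-0.246667)) = 0.75 × (1 − 0.781401) = 0.163949.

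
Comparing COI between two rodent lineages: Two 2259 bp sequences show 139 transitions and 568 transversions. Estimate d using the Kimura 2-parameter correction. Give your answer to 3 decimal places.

P = 139/2259 ≈ 0.061532 and Q = 568/2259 ≈ 0.251439.
Under the Kimura two-parameter model, d = −½ ln(1 − 2P − Q) − ¼ ln(1 − 2Q).
1 − 2P − Q = 0.625497, giving −½ ln(0.625497) = 0.234604.
1 − 2Q = 0.497122, giving −¼ ln(0.497122) = 0.174730.
d = 0.234604 + 0.174730 = 0.409334.

0.409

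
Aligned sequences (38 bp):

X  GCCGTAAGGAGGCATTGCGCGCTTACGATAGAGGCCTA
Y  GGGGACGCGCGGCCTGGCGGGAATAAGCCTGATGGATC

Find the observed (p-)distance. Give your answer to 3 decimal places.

0.526

The sequences differ at 20 of 38 positions.
p = 20/38 = 0.526315… ≈ 0.526 (to 3 d.p.).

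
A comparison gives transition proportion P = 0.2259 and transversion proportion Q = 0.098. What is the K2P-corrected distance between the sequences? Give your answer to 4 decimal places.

Under the Kimura two-parameter model, d = −½ ln(1 − 2P − Q) − ¼ ln(1 − 2Q).
1 − 2P − Q = 0.4502, giving −½ ln(0.4502) = 0.399032.
1 − 2Q = 0.804, giving −¼ ln(0.804) = 0.054539.
d = 0.399032 + 0.054539 = 0.453571.

0.4536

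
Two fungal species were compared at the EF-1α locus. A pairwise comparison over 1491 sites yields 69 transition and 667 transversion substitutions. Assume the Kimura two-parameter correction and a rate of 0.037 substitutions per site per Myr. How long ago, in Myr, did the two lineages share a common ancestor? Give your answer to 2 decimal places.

P = 69/1491 ≈ 0.046278 and Q = 667/1491 ≈ 0.447351.
Under the Kimura two-parameter model, d = −½ ln(1 − 2P − Q) − ¼ ln(1 − 2Q).
1 − 2P − Q = 0.460093, giving −½ ln(0.460093) = 0.388163.
1 − 2Q = 0.105298, giving −¼ ln(0.105298) = 0.562740.
d = 0.388163 + 0.562740 = 0.950903.
Under a molecular clock d = 2μt, so t = d/(2μ) = 0.950903 / (2 × 0.037) = 12.85 Myr.

12.85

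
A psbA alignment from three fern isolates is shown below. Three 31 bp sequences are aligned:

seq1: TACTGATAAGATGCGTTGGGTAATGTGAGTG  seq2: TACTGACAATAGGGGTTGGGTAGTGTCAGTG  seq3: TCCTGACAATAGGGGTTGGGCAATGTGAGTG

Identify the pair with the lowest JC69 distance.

seq2 and seq3

seq1–seq2: 6/31 differ, p = 0.194, d = 0.224.
seq1–seq3: 6/31 differ, p = 0.194, d = 0.224.
seq2–seq3: 4/31 differ, p = 0.129, d = 0.142.
The smallest distance is between seq2 and seq3.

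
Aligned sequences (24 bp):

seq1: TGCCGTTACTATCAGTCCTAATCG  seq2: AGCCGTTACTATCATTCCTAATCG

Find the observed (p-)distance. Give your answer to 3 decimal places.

0.083

The sequences differ at 2 of 24 positions (sites 1, 15).
p = 2/24 = 0.083333… ≈ 0.083 (to 3 d.p.).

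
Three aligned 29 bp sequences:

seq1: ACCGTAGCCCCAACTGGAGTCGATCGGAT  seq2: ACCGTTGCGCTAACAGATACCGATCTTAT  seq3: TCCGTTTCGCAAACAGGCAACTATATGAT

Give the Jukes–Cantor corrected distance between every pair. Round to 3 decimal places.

seq1–seq2: 10/29 sites differ → p ≈ 0.344828, d = −0.75 ln(1 − 0.459771) = 0.461822 ≈ 0.462.
seq1–seq3: 12/29 sites differ → p ≈ 0.413793, d = −0.75 ln(1 − 0.551724) = 0.601760 ≈ 0.602.
seq2–seq3: 9/29 sites differ → p ≈ 0.310345, d = −0.75 ln(1 − 0.413793) = 0.400562 ≈ 0.401.

d(seq1,seq2) = 0.462, d(seq1,seq3) = 0.602, d(seq2,seq3) = 0.401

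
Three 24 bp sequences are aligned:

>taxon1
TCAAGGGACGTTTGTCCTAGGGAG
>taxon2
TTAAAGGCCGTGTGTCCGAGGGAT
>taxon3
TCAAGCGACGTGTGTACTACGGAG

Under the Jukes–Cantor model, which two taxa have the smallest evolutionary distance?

taxon1 and taxon3

taxon1–taxon2: 6/24 differ, p = 0.250, d = 0.304.
taxon1–taxon3: 4/24 differ, p = 0.167, d = 0.188.
taxon2–taxon3: 8/24 differ, p = 0.333, d = 0.441.
The smallest distance is between taxon1 and taxon3.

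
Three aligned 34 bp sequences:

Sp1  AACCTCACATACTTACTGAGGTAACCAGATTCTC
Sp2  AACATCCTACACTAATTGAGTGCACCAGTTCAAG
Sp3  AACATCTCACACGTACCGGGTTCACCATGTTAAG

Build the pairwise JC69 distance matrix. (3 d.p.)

Sp1–Sp2: 14/34 sites differ → p ≈ 0.411765, d = −0.75 ln(1 − 0.54902) = 0.597249 ≈ 0.597.
Sp1–Sp3: 13/34 sites differ → p ≈ 0.382353, d = −0.75 ln(1 − 0.509804) = 0.534712 ≈ 0.535.
Sp2–Sp3: 11/34 sites differ → p ≈ 0.323529, d = −0.75 ln(1 − 0.431372) = 0.423397 ≈ 0.423.

d(Sp1,Sp2) = 0.597, d(Sp1,Sp3) = 0.535, d(Sp2,Sp3) = 0.423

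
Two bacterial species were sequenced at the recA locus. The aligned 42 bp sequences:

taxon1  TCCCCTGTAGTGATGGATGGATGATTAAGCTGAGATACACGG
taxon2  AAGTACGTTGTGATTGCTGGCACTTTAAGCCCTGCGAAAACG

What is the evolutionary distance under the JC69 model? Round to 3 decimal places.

The sequences differ at 21 of 42 sites, so p = 21/42 = 0.5.
d = −(3/4) ln(1 − 4p/3) = −0.75 ln(1 − 0.666667) = −0.75 ln(0.333333)
  = −0.75 × (-1.098613) = 0.823960 substitutions/site.

0.824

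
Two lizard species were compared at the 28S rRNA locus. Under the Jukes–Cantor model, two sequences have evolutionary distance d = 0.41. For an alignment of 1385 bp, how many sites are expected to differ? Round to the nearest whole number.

Invert JC69: p = (3/4)(1 − e^(−4d/3)) = 0.75 × (1 − e^(-0.546667)) = 0.75 × (1 − 0.578876) = 0.315843.
Expected differing sites = pL ≈ 0.315843 × 1385 = 437.442555 ≈ 437.

437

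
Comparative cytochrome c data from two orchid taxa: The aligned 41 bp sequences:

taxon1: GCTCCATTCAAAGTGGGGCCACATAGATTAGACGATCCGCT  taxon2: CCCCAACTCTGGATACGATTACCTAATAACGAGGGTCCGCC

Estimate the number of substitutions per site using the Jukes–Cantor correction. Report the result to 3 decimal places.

0.943

The sequences differ at 22 of 41 sites, so p = 22/41 ≈ 0.536585.
d = −(3/4) ln(1 − 4p/3) = −0.75 ln(1 − 0.715447) = −0.75 ln(0.284553)
  = −0.75 × (-1.256836) = 0.942627 substitutions/site.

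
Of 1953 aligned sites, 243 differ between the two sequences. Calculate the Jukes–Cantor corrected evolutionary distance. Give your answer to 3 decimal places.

p = 243/1953 ≈ 0.124424.
d = −(3/4) ln(1 − 4p/3) = −0.75 ln(1 − 0.165899) = −0.75 ln(0.834101)
  = −0.75 × (-0.181401) = 0.136051 substitutions/site.

0.136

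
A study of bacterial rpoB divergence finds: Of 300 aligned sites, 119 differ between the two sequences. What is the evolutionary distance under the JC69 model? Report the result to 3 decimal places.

0.564

p = 119/300 ≈ 0.396667.
d = −(3/4) ln(1 − 4p/3) = −0.75 ln(1 − 0.528889) = −0.75 ln(0.471111)
  = −0.75 × (-0.752662) = 0.564497 substitutions/site.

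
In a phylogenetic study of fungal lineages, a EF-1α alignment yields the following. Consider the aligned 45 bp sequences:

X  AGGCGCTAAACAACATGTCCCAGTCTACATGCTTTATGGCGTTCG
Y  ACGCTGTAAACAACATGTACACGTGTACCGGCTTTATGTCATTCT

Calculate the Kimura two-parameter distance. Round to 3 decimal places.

0.338

Of 45 sites, 1 differences are transitions and 11 are transversions, so P = 1/45 ≈ 0.022222 and Q = 11/45 ≈ 0.244444.
Under the Kimura two-parameter model, d = −½ ln(1 − 2P − Q) − ¼ ln(1 − 2Q).
1 − 2P − Q = 0.711112, giving −½ ln(0.711112) = 0.170463.
1 − 2Q = 0.511112, giving −¼ ln(0.511112) = 0.167792.
d = 0.170463 + 0.167792 = 0.338255.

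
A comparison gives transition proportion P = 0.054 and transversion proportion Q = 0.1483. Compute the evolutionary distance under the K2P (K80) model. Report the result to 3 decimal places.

Under the Kimura two-parameter model, d = −½ ln(1 − 2P − Q) − ¼ ln(1 − 2Q).
1 − 2P − Q = 0.7437, giving −½ ln(0.7437) = 0.148059.
1 − 2Q = 0.7034, giving −¼ ln(0.7034) = 0.087957.
d = 0.148059 + 0.087957 = 0.236016.

0.236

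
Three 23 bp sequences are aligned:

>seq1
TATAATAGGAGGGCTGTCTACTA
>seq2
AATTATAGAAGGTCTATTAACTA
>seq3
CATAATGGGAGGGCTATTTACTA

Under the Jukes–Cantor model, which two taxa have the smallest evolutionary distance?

seq1 and seq3

seq1–seq2: 7/23 differ, p = 0.304, d = 0.390.
seq1–seq3: 4/23 differ, p = 0.174, d = 0.198.
seq2–seq3: 6/23 differ, p = 0.261, d = 0.321.
The smallest distance is between seq1 and seq3.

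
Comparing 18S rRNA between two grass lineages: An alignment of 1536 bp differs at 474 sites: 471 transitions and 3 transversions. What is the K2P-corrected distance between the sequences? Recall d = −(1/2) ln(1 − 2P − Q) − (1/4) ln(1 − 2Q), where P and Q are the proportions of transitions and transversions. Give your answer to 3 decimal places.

P = 471/1536 ≈ 0.306641 and Q = 3/1536 ≈ 0.001953.
Under the Kimura two-parameter model, d = −½ ln(1 − 2P − Q) − ¼ ln(1 − 2Q).
1 − 2P − Q = 0.384765, giving −½ ln(0.384765) = 0.477561.
1 − 2Q = 0.996094, giving −¼ ln(0.996094) = 0.000978.
d = 0.477561 + 0.000978 = 0.478539.

0.479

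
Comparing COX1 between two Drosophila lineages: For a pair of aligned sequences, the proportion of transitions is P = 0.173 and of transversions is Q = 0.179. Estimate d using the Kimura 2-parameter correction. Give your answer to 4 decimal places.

0.4830

Under the Kimura two-parameter model, d = −½ ln(1 − 2P − Q) − ¼ ln(1 − 2Q).
1 − 2P − Q = 0.475, giving −½ ln(0.475) = 0.372220.
1 − 2Q = 0.642, giving −¼ ln(0.642) = 0.110792.
d = 0.372220 + 0.110792 = 0.483012.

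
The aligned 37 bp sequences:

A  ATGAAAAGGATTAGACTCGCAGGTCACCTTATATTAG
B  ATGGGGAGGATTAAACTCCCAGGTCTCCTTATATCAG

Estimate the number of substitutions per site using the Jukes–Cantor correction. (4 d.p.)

The sequences differ at 7 of 37 sites (4, 5, 6, 14, 19, 26, 35), so p = 7/37 ≈ 0.189189.
d = −(3/4) ln(1 − 4p/3) = −0.75 ln(1 − 0.252252) = −0.75 ln(0.747748)
  = −0.75 × (-0.290689) = 0.218017 substitutions/site.

0.2180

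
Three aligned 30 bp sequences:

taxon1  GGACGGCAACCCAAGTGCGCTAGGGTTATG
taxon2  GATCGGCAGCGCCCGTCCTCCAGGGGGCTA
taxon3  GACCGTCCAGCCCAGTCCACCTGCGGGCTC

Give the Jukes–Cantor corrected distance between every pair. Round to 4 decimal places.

d(taxon1,taxon2) = 0.6467, d(taxon1,taxon3) = 0.8240, d(taxon2,taxon3) = 0.5034

taxon1–taxon2: 13/30 sites differ → p ≈ 0.433333, d = −0.75 ln(1 − 0.577777) = 0.646666 ≈ 0.6467.
taxon1–taxon3: 15/30 sites differ → p = 0.5, d = −0.75 ln(1 − 0.666667) = 0.823960 ≈ 0.8240.
taxon2–taxon3: 11/30 sites differ → p ≈ 0.366667, d = −0.75 ln(1 − 0.488889) = 0.503376 ≈ 0.5034.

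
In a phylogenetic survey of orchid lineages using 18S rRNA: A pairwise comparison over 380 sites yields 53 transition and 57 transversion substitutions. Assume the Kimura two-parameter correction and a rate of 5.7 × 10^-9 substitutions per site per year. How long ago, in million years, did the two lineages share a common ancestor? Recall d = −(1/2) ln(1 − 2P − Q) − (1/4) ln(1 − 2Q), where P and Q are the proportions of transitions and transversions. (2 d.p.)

32.40

P = 53/380 ≈ 0.139474 and Q = 57/380 = 0.15.
Under the Kimura two-parameter model, d = −½ ln(1 − 2P − Q) − ¼ ln(1 − 2Q).
1 − 2P − Q = 0.571052, giving −½ ln(0.571052) = 0.280138.
1 − 2Q = 0.7, giving −¼ ln(0.7) = 0.089169.
d = 0.280138 + 0.089169 = 0.369307.
Under a molecular clock d = 2μt, so t = d/(2μ) = 0.369307 / (2 × 5.7 × 10^-9) = 32.40 million years.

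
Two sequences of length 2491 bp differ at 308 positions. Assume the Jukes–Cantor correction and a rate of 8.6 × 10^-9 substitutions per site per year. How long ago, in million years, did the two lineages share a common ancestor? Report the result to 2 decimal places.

7.86

p = 308/2491 ≈ 0.123645.
d = −(3/4) ln(1 − 4p/3) = −0.75 ln(1 − 0.16486) = −0.75 ln(0.83514)
  = −0.75 × (-0.180156) = 0.135117 substitutions/site.
Under a molecular clock d = 2μt, so t = d/(2μ) = 0.135117 / (2 × 8.6 × 10^-9) = 7.86 million years.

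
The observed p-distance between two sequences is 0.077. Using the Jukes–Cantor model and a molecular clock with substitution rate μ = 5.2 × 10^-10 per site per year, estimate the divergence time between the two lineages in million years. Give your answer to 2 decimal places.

78.12

d = −(3/4) ln(1 − 4p/3) = −0.75 ln(1 − 0.102667) = −0.75 ln(0.897333)
  = −0.75 × (-0.108328) = 0.081246 substitutions/site.
Under a molecular clock d = 2μt, so t = d/(2μ) = 0.081246 / (2 × 5.2 × 10^-10) = 78.12 million years.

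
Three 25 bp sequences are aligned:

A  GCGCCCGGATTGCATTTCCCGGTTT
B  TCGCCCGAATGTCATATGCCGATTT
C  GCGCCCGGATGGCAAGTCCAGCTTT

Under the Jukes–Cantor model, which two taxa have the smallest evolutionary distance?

A–B: 7/25 differ, p = 0.280, d = 0.351.
A–C: 5/25 differ, p = 0.200, d = 0.233.
B–C: 8/25 differ, p = 0.320, d = 0.417.
The smallest distance is between A and C.

A and C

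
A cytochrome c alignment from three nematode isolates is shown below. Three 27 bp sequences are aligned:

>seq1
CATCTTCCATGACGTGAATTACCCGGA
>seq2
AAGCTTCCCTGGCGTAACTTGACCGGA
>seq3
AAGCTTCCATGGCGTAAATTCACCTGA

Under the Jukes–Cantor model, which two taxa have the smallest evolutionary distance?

seq2 and seq3

seq1–seq2: 8/27 differ, p = 0.296, d = 0.377.
seq1–seq3: 7/27 differ, p = 0.259, d = 0.318.
seq2–seq3: 4/27 differ, p = 0.148, d = 0.165.
The smallest distance is between seq2 and seq3.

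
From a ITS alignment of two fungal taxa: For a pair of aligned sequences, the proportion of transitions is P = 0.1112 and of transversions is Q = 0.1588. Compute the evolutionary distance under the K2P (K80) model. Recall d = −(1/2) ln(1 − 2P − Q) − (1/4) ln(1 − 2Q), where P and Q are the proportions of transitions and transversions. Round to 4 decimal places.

0.3355

Under the Kimura two-parameter model, d = −½ ln(1 − 2P − Q) − ¼ ln(1 − 2Q).
1 − 2P − Q = 0.6188, giving −½ ln(0.6188) = 0.239987.
1 − 2Q = 0.6824, giving −¼ ln(0.6824) = 0.095535.
d = 0.239987 + 0.095535 = 0.335522.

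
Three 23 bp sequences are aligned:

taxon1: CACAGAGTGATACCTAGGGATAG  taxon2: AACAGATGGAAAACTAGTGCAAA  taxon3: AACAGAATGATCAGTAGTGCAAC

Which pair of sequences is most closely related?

taxon2 and taxon3

taxon1–taxon2: 9/23 differ, p = 0.391, d = 0.553.
taxon1–taxon3: 9/23 differ, p = 0.391, d = 0.553.
taxon2–taxon3: 6/23 differ, p = 0.261, d = 0.321.
The smallest distance is between taxon2 and taxon3.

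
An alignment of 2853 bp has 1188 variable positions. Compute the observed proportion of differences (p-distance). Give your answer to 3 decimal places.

p = 1188/2853 = 0.416403… ≈ 0.416 (to 3 d.p.).

0.416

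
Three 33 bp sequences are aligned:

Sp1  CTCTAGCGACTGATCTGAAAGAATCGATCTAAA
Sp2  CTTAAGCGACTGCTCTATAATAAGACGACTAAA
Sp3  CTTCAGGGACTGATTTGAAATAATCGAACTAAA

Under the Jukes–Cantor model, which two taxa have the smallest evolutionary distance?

Sp1–Sp2: 11/33 differ, p = 0.333, d = 0.441.
Sp1–Sp3: 6/33 differ, p = 0.182, d = 0.208.
Sp2–Sp3: 10/33 differ, p = 0.303, d = 0.388.
The smallest distance is between Sp1 and Sp3.

Sp1 and Sp3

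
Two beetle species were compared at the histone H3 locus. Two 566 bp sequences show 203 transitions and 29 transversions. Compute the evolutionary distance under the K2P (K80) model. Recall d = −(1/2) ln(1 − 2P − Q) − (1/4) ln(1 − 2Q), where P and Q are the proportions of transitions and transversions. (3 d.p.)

0.759

P = 203/566 ≈ 0.358657 and Q = 29/566 ≈ 0.051237.
Under the Kimura two-parameter model, d = −½ ln(1 − 2P − Q) − ¼ ln(1 − 2Q).
1 − 2P − Q = 0.231449, giving −½ ln(0.231449) = 0.731698.
1 − 2Q = 0.897526, giving −¼ ln(0.897526) = 0.027028.
d = 0.731698 + 0.027028 = 0.758726.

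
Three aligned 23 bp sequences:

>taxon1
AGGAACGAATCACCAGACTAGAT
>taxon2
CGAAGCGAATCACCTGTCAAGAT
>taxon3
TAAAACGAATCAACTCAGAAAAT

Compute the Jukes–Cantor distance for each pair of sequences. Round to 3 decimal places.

taxon1–taxon2: 6/23 sites differ → p ≈ 0.26087, d = −0.75 ln(1 − 0.347827) = 0.320584 ≈ 0.321.
taxon1–taxon3: 9/23 sites differ → p ≈ 0.391304, d = −0.75 ln(1 − 0.521739) = 0.553199 ≈ 0.553.
taxon2–taxon3: 8/23 sites differ → p ≈ 0.347826, d = −0.75 ln(1 − 0.463768) = 0.467391 ≈ 0.467.

d(taxon1,taxon2) = 0.321, d(taxon1,taxon3) = 0.553, d(taxon2,taxon3) = 0.467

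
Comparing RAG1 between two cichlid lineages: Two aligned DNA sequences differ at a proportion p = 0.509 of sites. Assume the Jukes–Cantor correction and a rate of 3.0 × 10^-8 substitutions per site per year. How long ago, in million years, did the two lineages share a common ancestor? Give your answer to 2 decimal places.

14.19

d = −(3/4) ln(1 − 4p/3) = −0.75 ln(1 − 0.678667) = −0.75 ln(0.321333)
  = −0.75 × (-1.135277) = 0.851458 substitutions/site.
Under a molecular clock d = 2μt, so t = d/(2μ) = 0.851458 / (2 × 3.0 × 10^-8) = 14.19 million years.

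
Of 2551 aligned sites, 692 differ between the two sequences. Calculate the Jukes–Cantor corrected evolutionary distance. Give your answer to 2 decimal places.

0.34

p = 692/2551 ≈ 0.271266.
d = −(3/4) ln(1 − 4p/3) = −0.75 ln(1 − 0.361688) = −0.75 ln(0.638312)
  = −0.75 × (-0.448928) = 0.336696 substitutions/site.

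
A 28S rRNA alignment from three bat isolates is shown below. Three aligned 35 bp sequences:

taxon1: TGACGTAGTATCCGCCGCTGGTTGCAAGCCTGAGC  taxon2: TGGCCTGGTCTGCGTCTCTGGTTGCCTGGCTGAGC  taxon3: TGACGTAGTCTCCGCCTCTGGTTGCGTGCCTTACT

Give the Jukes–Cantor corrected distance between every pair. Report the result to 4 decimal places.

taxon1–taxon2: 10/35 sites differ → p ≈ 0.285714, d = −0.75 ln(1 − 0.380952) = 0.359679 ≈ 0.3597.
taxon1–taxon3: 7/35 sites differ → p = 0.2, d = −0.75 ln(1 − 0.266667) = 0.232617 ≈ 0.2326.
taxon2–taxon3: 10/35 sites differ → p ≈ 0.285714, d = −0.75 ln(1 − 0.380952) = 0.359679 ≈ 0.3597.

d(taxon1,taxon2) = 0.3597, d(taxon1,taxon3) = 0.2326, d(taxon2,taxon3) = 0.3597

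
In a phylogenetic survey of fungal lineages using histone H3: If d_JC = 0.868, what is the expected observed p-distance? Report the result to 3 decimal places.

0.514

p = (3/4)(1 − e^(−4d/3)) = 0.75 × (1 − e^(-1.157333)) = 0.75 × (1 − 0.314323) = 0.514258.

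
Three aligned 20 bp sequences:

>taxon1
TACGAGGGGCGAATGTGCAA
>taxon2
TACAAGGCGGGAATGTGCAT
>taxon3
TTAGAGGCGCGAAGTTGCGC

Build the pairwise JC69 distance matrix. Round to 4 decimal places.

taxon1–taxon2: 4/20 sites differ → p = 0.2, d = −0.75 ln(1 − 0.266667) = 0.232617 ≈ 0.2326.
taxon1–taxon3: 7/20 sites differ → p = 0.35, d = −0.75 ln(1 − 0.466667) = 0.471457 ≈ 0.4715.
taxon2–taxon3: 8/20 sites differ → p = 0.4, d = −0.75 ln(1 − 0.533333) = 0.571605 ≈ 0.5716.

d(taxon1,taxon2) = 0.2326, d(taxon1,taxon3) = 0.4715, d(taxon2,taxon3) = 0.5716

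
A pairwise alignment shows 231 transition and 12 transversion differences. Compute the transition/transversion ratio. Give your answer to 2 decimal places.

19.25

R = 231/12 = 19.25.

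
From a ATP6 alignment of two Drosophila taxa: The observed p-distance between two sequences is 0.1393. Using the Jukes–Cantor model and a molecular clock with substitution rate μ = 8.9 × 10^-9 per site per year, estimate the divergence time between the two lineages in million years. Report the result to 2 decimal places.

8.66

d = −(3/4) ln(1 − 4p/3) = −0.75 ln(1 − 0.185733) = −0.75 ln(0.814267)
  = −0.75 × (-0.205467) = 0.154100 substitutions/site.
Under a molecular clock d = 2μt, so t = d/(2μ) = 0.154100 / (2 × 8.9 × 10^-9) = 8.66 million years.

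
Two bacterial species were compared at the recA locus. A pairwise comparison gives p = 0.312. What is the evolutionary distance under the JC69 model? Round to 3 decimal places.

d = −(3/4) ln(1 − 4p/3) = −0.75 ln(1 − 0.416) = −0.75 ln(0.584)
  = −0.75 × (-0.537854) = 0.403391 substitutions/site.

0.403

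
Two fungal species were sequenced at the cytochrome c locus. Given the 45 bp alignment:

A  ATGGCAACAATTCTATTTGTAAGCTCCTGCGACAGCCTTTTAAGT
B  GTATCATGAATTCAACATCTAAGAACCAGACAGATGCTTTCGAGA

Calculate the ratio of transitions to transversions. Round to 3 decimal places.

Transitions are A↔G and C↔T; transversions are all other mismatches.
Transitions: 5. Transversions: 15.
R = 5/15 = 0.333333… ≈ 0.333 (to 3 d.p.).

0.333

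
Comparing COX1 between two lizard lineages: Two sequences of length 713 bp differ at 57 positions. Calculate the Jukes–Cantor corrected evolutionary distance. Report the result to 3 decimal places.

p = 57/713 ≈ 0.079944.
d = −(3/4) ln(1 − 4p/3) = −0.75 ln(1 − 0.106592) = −0.75 ln(0.893408)
  = −0.75 × (-0.112712) = 0.084534 substitutions/site.

0.085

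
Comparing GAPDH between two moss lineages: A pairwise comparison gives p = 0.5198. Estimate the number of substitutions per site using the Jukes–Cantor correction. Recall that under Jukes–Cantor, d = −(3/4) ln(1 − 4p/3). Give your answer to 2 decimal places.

0.89

d = −(3/4) ln(1 − 4p/3) = −0.75 ln(1 − 0.693067) = −0.75 ln(0.306933)
  = −0.75 × (-1.181126) = 0.885845 substitutions/site.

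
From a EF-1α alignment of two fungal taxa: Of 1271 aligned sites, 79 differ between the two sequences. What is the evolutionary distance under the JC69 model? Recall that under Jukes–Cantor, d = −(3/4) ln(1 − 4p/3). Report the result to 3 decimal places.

p = 79/1271 ≈ 0.062156.
d = −(3/4) ln(1 − 4p/3) = −0.75 ln(1 − 0.082875) = −0.75 ln(0.917125)
  = −0.75 × (-0.086512) = 0.064884 substitutions/site.

0.065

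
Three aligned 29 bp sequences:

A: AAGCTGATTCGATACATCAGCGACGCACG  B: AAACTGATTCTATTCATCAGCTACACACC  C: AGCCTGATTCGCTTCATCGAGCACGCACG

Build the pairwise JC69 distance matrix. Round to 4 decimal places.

d(A,B) = 0.2421, d(A,C) = 0.3439, d(B,C) = 0.4618

A–B: 6/29 sites differ → p ≈ 0.206897, d = −0.75 ln(1 − 0.275863) = 0.242081 ≈ 0.2421.
A–C: 8/29 sites differ → p ≈ 0.275862, d = −0.75 ln(1 − 0.367816) = 0.343931 ≈ 0.3439.
B–C: 10/29 sites differ → p ≈ 0.344828, d = −0.75 ln(1 − 0.459771) = 0.461822 ≈ 0.4618.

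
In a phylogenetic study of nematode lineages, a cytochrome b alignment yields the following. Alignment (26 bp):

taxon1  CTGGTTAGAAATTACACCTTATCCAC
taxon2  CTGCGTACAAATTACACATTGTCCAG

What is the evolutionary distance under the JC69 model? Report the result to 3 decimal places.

0.276

The sequences differ at 6 of 26 sites (4, 5, 8, 18, 21, 26), so p = 6/26 ≈ 0.230769.
d = −(3/4) ln(1 − 4p/3) = −0.75 ln(1 − 0.307692) = −0.75 ln(0.692308)
  = −0.75 × (-0.367724) = 0.275793 substitutions/site.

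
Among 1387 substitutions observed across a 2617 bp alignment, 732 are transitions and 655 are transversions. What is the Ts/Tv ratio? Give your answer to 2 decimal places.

1.12

R = 732/655 = 1.117557… ≈ 1.12 (to 2 d.p.).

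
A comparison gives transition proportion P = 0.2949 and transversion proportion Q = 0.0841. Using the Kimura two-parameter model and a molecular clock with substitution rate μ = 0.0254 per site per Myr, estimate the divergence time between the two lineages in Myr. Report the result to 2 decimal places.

Under the Kimura two-parameter model, d = −½ ln(1 − 2P − Q) − ¼ ln(1 − 2Q).
1 − 2P − Q = 0.3261, giving −½ ln(0.3261) = 0.560276.
1 − 2Q = 0.8318, giving −¼ ln(0.8318) = 0.046041.
d = 0.560276 + 0.046041 = 0.606317.
Under a molecular clock d = 2μt, so t = d/(2μ) = 0.606317 / (2 × 0.0254) = 11.94 Myr.

11.94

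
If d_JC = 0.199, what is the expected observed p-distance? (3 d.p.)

0.175

p = (3/4)(1 − e^(−4d/3)) = 0.75 × (1 − e^(-0.265333)) = 0.75 × (1 − 0.766951) = 0.174787.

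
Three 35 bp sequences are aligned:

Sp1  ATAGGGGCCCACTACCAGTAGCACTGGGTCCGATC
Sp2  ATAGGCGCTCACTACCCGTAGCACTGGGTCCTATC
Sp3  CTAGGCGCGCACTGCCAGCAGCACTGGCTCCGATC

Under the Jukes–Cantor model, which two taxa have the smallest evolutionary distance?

Sp1–Sp2: 4/35 differ, p = 0.114, d = 0.124.
Sp1–Sp3: 6/35 differ, p = 0.171, d = 0.195.
Sp2–Sp3: 7/35 differ, p = 0.200, d = 0.233.
The smallest distance is between Sp1 and Sp2.

Sp1 and Sp2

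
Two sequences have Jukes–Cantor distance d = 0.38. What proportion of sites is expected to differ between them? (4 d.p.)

p = (3/4)(1 − e^(−4d/3)) = 0.75 × (1 − e^(-0.506667)) = 0.75 × (1 − 0.602500) = 0.298125.

0.2981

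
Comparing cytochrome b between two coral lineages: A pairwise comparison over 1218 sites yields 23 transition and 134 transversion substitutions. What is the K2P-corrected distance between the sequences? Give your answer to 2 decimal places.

0.14

P = 23/1218 ≈ 0.018883 and Q = 134/1218 ≈ 0.110016.
Under the Kimura two-parameter model, d = −½ ln(1 − 2P − Q) − ¼ ln(1 − 2Q).
1 − 2P − Q = 0.852218, giving −½ ln(0.852218) = 0.079956.
1 − 2Q = 0.779968, giving −¼ ln(0.779968) = 0.062126.
d = 0.079956 + 0.062126 = 0.142082.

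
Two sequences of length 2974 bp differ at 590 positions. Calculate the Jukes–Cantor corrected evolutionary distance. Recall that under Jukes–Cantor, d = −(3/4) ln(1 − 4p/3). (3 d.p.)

0.230

p = 590/2974 ≈ 0.198386.
d = −(3/4) ln(1 − 4p/3) = −0.75 ln(1 − 0.264515) = −0.75 ln(0.735485)
  = −0.75 × (-0.307225) = 0.230419 substitutions/site.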